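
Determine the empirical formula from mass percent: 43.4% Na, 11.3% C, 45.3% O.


Assume 100 g sample. Moles of each element:
  Na: 43.4/22.99 = 1.888 mol
  C: 11.3/12.01 = 0.941 mol
  O: 45.3/16.0 = 2.831 mol
Divide by smallest (0.941):
  Na: 1.888/0.941 = 2.01
  C: 0.941/0.941 = 1.0
  O: 2.831/0.941 = 3.01
Empirical formula: Na2CO3

Na2CO3


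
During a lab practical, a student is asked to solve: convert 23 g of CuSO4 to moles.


M(CuSO4) = 159.62 g/mol
n = mass/M = 23/159.62 = 0.1441 mol

0.1441 mol


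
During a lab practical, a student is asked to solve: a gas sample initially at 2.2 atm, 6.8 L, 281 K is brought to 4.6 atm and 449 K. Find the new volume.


P1V1/T1 = P2V2/T2
V2 = P1V1T2/(T1P2)
= 2.2×6.8×449/(281×4.6)
= 5.197 L

5.197 L


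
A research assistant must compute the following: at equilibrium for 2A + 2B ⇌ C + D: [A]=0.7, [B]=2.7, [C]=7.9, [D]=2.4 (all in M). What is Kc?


Kc = [C][D]/([A]^2[B]^2)
= (7.9^1 × 2.4^1)/(0.7^2 × 2.7^2)
= 18.96/3.5721
= 5.308

5.308


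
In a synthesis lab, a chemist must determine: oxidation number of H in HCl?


H is +1 with nonmetals
Oxidation number: +1

+1


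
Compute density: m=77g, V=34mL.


ρ = mass/volume
= 77/34
= 2.265 g/mL

2.265 g/mL


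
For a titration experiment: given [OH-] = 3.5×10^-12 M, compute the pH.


pOH = -log10([OH-]) = -log10(3.5×10^-12)
= 12 - log10(3.5) = 11.46
pH = 14 - pOH = 14 - 11.46 = 2.54

2.54


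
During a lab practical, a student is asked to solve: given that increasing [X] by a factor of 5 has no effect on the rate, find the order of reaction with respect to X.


rate ∝ [X]^n
rate ∝ [X]^0
Order in X: 0

0


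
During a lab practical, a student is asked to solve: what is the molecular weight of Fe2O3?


M(Fe2O3) = 2×55.85 + 3×16.0
= 111.7 + 48.0
= 159.7 g/mol

159.7 g/mol


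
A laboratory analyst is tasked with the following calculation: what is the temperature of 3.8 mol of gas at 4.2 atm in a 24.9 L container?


PV = nRT  (R = 0.08206 L·atm/(mol·K))
T = PV/(nR) = 4.2×24.9/(3.8×0.08206)
= 104.58/0.311828
= 335.38 K

335.38 K


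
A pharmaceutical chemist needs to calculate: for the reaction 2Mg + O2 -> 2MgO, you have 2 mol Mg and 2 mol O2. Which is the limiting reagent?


Mole ratio available / coefficient:
  Mg: 2/2 = 1.000
  O2: 2/1 = 2.000
Smaller ratio is limiting.

Mg


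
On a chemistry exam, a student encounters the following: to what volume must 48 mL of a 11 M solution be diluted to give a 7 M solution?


C1V1 = C2V2
11 × 48 = 7 × V2
V2 = 528/7 = 75.43 mL

75.43 mL


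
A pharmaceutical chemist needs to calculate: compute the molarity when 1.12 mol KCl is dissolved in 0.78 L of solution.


M = n/V = 1.12/0.78 = 1.436 mol/L

1.436 M


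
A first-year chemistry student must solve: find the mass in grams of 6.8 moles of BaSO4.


M(BaSO4) = 233.4 g/mol
mass = n × M = 6.8 × 233.4 = 1587.12 g

1587.12 g


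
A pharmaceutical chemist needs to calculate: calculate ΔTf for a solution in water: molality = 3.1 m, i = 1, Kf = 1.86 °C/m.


ΔTf = Kf × m × i
= 1.86 × 3.1 × 1
= 5.766 °C

5.766 °C


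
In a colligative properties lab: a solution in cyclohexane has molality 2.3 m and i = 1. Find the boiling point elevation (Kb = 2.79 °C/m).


ΔTb = Kb × m × i
= 2.79 × 2.3 × 1
= 6.417 °C

6.417 °C


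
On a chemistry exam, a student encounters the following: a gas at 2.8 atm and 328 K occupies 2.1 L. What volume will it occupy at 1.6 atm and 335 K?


P1V1/T1 = P2V2/T2
V2 = P1V1T2/(T1P2)
= 2.8×2.1×335/(328×1.6)
= 3.753 L

3.753 L


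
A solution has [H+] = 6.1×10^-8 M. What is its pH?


pH = -log10([H+]) = -log10(6.1×10^-8)
= 8 - log10(6.1)
= 8 - 0.79
= 7.21

7.21


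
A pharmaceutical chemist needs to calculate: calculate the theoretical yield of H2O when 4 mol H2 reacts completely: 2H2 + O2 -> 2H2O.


Mole ratio H2O:H2 = 2:2
n(H2O) = 4 × 2/2 = 4.000 mol
mass = 4.000 × 18.02 = 72.08 g

72.08 g


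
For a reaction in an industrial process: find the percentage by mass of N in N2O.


M(N2O) = 2×14.01 + 1×16.0 = 44.02 g/mol
Mass of N = 2 × 14.01 = 28.02 g/mol
% N = 28.02/44.02 × 100 = 63.65%

63.65%


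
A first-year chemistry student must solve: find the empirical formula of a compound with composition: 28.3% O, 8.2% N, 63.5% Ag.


Assume 100 g sample. Moles of each element:
  O: 28.3/16.0 = 1.769 mol
  N: 8.2/14.01 = 0.585 mol
  Ag: 63.5/107.87 = 0.589 mol
Divide by smallest (0.585):
  O: 1.769/0.585 = 3.02
  N: 0.585/0.585 = 1.0
  Ag: 0.589/0.585 = 1.01
Empirical formula: AgNO3

AgNO3


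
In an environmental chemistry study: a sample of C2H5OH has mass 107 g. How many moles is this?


M(C2H5OH) = 46.07 g/mol
n = mass/M = 107/46.07 = 2.3226 mol

2.3226 mol


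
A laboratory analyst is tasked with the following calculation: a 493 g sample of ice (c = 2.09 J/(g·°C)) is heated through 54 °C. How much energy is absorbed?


q = mcΔT = 493 × 2.09 × 54
= 55639.98 J

55639.98 J


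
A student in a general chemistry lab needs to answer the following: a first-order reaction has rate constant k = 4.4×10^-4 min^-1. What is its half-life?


t½ = ln2/k = 0.693147/(4.4×10^-4 min^-1)
= 1575 min

1575 min


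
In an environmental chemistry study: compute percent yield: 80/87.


% yield = actual/theoretical × 100
= 80/87 × 100
= 91.95%

91.95%


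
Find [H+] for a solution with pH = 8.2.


[H+] = 10^(-pH) = 10^(-8.2)
= 6.31×10^-9 M

6.31×10^-9 M


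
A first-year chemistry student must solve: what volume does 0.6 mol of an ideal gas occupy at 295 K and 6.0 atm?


PV = nRT  (R = 0.08206 L·atm/(mol·K))
V = nRT/P = 0.6×0.08206×295/6.0
= 2.421 L

2.421 L


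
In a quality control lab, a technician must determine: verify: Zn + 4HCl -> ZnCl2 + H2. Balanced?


Equation: Zn + 4HCl -> ZnCl2 + H2
Check atoms: Cl: 4≠2, H: 4≠2, Zn: 1=1
Not balanced

No, not balanced


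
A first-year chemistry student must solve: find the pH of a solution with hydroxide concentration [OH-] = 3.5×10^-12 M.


pOH = -log10([OH-]) = -log10(3.5×10^-12)
= 12 - log10(3.5) = 11.46
pH = 14 - pOH = 14 - 11.46 = 2.54

2.54


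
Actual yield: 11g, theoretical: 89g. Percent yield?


% yield = actual/theoretical × 100
= 11/89 × 100
= 12.36%

12.36%


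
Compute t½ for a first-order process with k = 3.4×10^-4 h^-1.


t½ = ln2/k = 0.693147/(3.4×10^-4 h^-1)
= 2039 h

2039 h


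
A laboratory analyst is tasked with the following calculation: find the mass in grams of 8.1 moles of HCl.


M(HCl) = 36.46 g/mol
mass = n × M = 8.1 × 36.46 = 295.33 g

295.33 g


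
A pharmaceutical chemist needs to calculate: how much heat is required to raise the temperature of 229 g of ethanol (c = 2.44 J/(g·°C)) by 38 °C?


q = mcΔT = 229 × 2.44 × 38
= 21232.88 J

21232.88 J


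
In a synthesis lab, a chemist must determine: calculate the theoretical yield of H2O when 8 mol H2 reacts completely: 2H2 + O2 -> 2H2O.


Mole ratio H2O:H2 = 2:2
n(H2O) = 8 × 2/2 = 8.000 mol
mass = 8.000 × 18.02 = 144.16 g

144.16 g


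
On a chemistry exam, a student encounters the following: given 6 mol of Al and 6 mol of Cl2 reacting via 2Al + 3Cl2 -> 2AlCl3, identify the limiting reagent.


Mole ratio available / coefficient:
  Al: 6/2 = 3.000
  Cl2: 6/3 = 2.000
Smaller ratio is limiting.

Cl2


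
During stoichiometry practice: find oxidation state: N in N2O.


2x + (-2) = 0, so x = +1
Oxidation number: +1

+1


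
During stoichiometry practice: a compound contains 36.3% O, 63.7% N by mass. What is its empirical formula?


Assume 100 g sample. Moles of each element:
  O: 36.3/16.0 = 2.269 mol
  N: 63.7/14.01 = 4.547 mol
Divide by smallest (2.269):
  O: 2.269/2.269 = 1.0
  N: 4.547/2.269 = 2.0
Empirical formula: N2O

N2O


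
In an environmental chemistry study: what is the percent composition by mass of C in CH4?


M(CH4) = 1×12.01 + 4×1.008 = 16.042 g/mol
Mass of C = 1 × 12.01 = 12.01 g/mol
% C = 12.01/16.042 × 100 = 74.87%

74.87%


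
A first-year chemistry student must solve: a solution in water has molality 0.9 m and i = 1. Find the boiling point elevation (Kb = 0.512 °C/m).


ΔTb = Kb × m × i
= 0.512 × 0.9 × 1
= 0.4608 °C

0.4608 °C


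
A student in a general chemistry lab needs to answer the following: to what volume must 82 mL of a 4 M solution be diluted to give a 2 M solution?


C1V1 = C2V2
4 × 82 = 2 × V2
V2 = 328/2 = 164.0 mL

164.0 mL


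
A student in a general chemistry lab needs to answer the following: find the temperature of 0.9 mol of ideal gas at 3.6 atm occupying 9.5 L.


PV = nRT  (R = 0.08206 L·atm/(mol·K))
T = PV/(nR) = 3.6×9.5/(0.9×0.08206)
= 34.20/0.073854
= 463.08 K

463.08 K


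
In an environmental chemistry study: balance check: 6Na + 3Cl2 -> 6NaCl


Equation: 6Na + 3Cl2 -> 6NaCl
Check atoms: Cl: 6=6, Na: 6=6
Balanced

Yes, balanced


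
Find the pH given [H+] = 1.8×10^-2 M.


pH = -log10([H+]) = -log10(1.8×10^-2)
= 2 - log10(1.8)
= 2 - 0.26
= 1.74

1.74


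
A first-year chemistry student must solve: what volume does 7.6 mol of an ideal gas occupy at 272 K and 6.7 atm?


PV = nRT  (R = 0.08206 L·atm/(mol·K))
V = nRT/P = 7.6×0.08206×272/6.7
= 25.319 L

25.319 L


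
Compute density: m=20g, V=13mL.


ρ = mass/volume
= 20/13
= 1.538 g/mL

1.538 g/mL


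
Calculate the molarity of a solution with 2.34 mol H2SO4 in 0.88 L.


M = n/V = 2.34/0.88 = 2.659 mol/L

2.659 M


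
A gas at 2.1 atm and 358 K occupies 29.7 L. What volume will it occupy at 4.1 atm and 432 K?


P1V1/T1 = P2V2/T2
V2 = P1V1T2/(T1P2)
= 2.1×29.7×432/(358×4.1)
= 18.357 L

18.357 L


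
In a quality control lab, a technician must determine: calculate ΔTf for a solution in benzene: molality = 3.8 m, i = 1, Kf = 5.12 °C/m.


ΔTf = Kf × m × i
= 5.12 × 3.8 × 1
= 19.456 °C

19.456 °C


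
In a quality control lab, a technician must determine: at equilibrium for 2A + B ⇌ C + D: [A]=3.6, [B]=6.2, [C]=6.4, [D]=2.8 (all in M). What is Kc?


Kc = [C][D]/([A]^2[B])
= (6.4^1 × 2.8^1)/(3.6^2 × 6.2^1)
= 17.92/80.352
= 0.2230

0.2230


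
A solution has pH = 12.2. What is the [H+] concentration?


[H+] = 10^(-pH) = 10^(-12.2)
= 6.31×10^-13 M

6.31×10^-13 M


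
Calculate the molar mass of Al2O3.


M(Al2O3) = 2×26.98 + 3×16.0
= 53.96 + 48.0
= 101.96 g/mol

101.96 g/mol


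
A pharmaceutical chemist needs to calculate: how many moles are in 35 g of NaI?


M(NaI) = 149.89 g/mol
n = mass/M = 35/149.89 = 0.2335 mol

0.2335 mol


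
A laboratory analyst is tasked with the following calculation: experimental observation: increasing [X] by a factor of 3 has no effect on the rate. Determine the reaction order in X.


rate ∝ [X]^n
rate ∝ [X]^0
Order in X: 0

0


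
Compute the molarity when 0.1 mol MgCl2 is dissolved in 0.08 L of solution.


M = n/V = 0.1/0.08 = 1.250 mol/L

1.250 M


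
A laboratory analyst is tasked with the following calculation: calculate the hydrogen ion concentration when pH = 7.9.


[H+] = 10^(-pH) = 10^(-7.9)
= 1.26×10^-8 M

1.26×10^-8 M


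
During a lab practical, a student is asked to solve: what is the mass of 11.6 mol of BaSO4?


M(BaSO4) = 233.4 g/mol
mass = n × M = 11.6 × 233.4 = 2707.44 g

2707.44 g


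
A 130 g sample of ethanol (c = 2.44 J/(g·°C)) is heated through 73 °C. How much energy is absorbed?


q = mcΔT = 130 × 2.44 × 73
= 23155.60 J

23155.60 J


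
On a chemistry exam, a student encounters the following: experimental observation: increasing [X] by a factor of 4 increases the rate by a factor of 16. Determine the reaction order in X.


rate ∝ [X]^n
4^n = 16 → n = 2
Order in X: 2

2


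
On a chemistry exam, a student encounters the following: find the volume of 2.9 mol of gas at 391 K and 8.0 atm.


PV = nRT  (R = 0.08206 L·atm/(mol·K))
V = nRT/P = 2.9×0.08206×391/8.0
= 11.631 L

11.631 L


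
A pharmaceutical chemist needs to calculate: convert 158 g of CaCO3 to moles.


M(CaCO3) = 100.09 g/mol
n = mass/M = 158/100.09 = 1.5786 mol

1.5786 mol


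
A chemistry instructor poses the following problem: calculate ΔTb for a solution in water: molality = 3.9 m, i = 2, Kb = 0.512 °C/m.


ΔTb = Kb × m × i
= 0.512 × 3.9 × 2
= 3.9936 °C

3.9936 °C


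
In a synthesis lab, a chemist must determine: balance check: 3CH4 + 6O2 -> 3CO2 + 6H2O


Equation: 3CH4 + 6O2 -> 3CO2 + 6H2O
Check atoms: C: 3=3, H: 12=12, O: 12=12
Balanced

Yes, balanced


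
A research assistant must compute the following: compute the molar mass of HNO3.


M(HNO3) = 1×1.008 + 1×14.01 + 3×16.0
= 1.01 + 14.01 + 48.0
= 63.02 g/mol

63.02 g/mol


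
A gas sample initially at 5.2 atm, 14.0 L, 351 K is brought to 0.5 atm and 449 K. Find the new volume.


P1V1/T1 = P2V2/T2
V2 = P1V1T2/(T1P2)
= 5.2×14.0×449/(351×0.5)
= 186.252 L

186.252 L


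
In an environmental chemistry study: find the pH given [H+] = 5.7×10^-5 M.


pH = -log10([H+]) = -log10(5.7×10^-5)
= 5 - log10(5.7)
= 5 - 0.76
= 4.24

4.24


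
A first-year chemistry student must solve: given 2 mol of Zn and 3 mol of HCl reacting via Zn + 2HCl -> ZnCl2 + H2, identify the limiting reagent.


Mole ratio available / coefficient:
  Zn: 2/1 = 2.000
  HCl: 3/2 = 1.500
Smaller ratio is limiting.

HCl


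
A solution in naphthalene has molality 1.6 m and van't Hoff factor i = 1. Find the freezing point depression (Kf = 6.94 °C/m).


ΔTf = Kf × m × i
= 6.94 × 1.6 × 1
= 11.104 °C

11.104 °C


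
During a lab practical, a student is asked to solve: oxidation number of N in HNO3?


(+1) + x + 3(-2) = 0, so x = +5
Oxidation number: +5

+5


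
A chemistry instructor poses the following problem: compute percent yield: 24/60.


% yield = actual/theoretical × 100
= 24/60 × 100
= 40.0%

40.0%


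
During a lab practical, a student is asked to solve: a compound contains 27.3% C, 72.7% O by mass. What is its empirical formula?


Assume 100 g sample. Moles of each element:
  C: 27.3/12.01 = 2.273 mol
  O: 72.7/16.0 = 4.544 mol
Divide by smallest (2.273):
  C: 2.273/2.273 = 1.0
  O: 4.544/2.273 = 2.0
Empirical formula: CO2

CO2


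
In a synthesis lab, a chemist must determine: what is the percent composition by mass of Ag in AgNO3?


M(AgNO3) = 1×107.87 + 1×14.01 + 3×16.0 = 169.88 g/mol
Mass of Ag = 1 × 107.87 = 107.87 g/mol
% Ag = 107.87/169.88 × 100 = 63.50%

63.50%


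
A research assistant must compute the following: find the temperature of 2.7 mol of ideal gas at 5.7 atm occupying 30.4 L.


PV = nRT  (R = 0.08206 L·atm/(mol·K))
T = PV/(nR) = 5.7×30.4/(2.7×0.08206)
= 173.28/0.221562
= 782.08 K

782.08 K


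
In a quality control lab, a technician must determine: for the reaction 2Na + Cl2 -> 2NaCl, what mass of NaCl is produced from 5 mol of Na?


Mole ratio NaCl:Na = 2:2
n(NaCl) = 5 × 2/2 = 5.000 mol
mass = 5.000 × 58.44 = 292.2 g

292.2 g


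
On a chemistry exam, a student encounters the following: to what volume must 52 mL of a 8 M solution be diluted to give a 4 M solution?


C1V1 = C2V2
8 × 52 = 4 × V2
V2 = 416/4 = 104.0 mL

104.0 mL


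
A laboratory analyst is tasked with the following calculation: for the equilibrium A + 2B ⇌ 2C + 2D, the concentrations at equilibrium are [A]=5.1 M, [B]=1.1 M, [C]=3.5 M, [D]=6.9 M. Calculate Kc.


Kc = [C]^2[D]^2/([A][B]^2)
= (3.5^2 × 6.9^2)/(5.1^1 × 1.1^2)
= 583.2225/6.171
= 94.51

94.51


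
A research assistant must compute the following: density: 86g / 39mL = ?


ρ = mass/volume
= 86/39
= 2.205 g/mL

2.205 g/mL


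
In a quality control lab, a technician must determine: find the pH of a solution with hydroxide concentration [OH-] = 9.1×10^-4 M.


pOH = -log10([OH-]) = -log10(9.1×10^-4)
= 4 - log10(9.1) = 3.04
pH = 14 - pOH = 14 - 3.04 = 10.96

10.96


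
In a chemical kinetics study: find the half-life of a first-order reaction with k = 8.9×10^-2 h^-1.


t½ = ln2/k = 0.693147/(8.9×10^-2 h^-1)
= 7.788 h

7.788 h


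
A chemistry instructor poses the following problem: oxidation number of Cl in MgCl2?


halide: -1
Oxidation number: -1

-1


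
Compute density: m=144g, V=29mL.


ρ = mass/volume
= 144/29
= 4.966 g/mL

4.966 g/mL


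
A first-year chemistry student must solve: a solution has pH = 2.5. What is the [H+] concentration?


[H+] = 10^(-pH) = 10^(-2.5)
= 3.16×10^-3 M

3.16×10^-3 M


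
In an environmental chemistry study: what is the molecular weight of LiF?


M(LiF) = 1×6.94 + 1×19.0
= 6.94 + 19.0
= 25.94 g/mol

25.94 g/mol


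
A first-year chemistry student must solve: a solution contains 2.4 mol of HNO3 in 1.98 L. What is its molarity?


M = n/V = 2.4/1.98 = 1.212 mol/L

1.212 M


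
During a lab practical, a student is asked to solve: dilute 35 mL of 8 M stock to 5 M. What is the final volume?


C1V1 = C2V2
8 × 35 = 5 × V2
V2 = 280/5 = 56.0 mL

56.0 mL


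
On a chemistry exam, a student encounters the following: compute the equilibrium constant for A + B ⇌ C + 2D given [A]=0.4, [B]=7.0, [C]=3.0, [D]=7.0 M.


Kc = [C][D]^2/([A][B])
= (3.0^1 × 7.0^2)/(0.4^1 × 7.0^1)
= 147/2.8
= 52.50

52.50


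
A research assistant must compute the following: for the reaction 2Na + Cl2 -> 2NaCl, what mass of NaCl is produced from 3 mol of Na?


Mole ratio NaCl:Na = 2:2
n(NaCl) = 3 × 2/2 = 3.000 mol
mass = 3.000 × 58.44 = 175.32 g

175.32 g


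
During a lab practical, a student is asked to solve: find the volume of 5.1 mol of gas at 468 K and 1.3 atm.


PV = nRT  (R = 0.08206 L·atm/(mol·K))
V = nRT/P = 5.1×0.08206×468/1.3
= 150.662 L

150.662 L


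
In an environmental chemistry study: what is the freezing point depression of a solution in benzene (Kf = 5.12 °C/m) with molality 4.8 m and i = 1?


ΔTf = Kf × m × i
= 5.12 × 4.8 × 1
= 24.576 °C

24.576 °C


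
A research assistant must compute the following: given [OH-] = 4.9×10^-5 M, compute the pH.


pOH = -log10([OH-]) = -log10(4.9×10^-5)
= 5 - log10(4.9) = 4.31
pH = 14 - pOH = 14 - 4.31 = 9.69

9.69


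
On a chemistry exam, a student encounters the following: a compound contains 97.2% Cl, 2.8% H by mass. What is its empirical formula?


Assume 100 g sample. Moles of each element:
  Cl: 97.2/35.45 = 2.742 mol
  H: 2.8/1.008 = 2.778 mol
Divide by smallest (2.742):
  Cl: 2.742/2.742 = 1.0
  H: 2.778/2.742 = 1.01
Empirical formula: HCl

HCl


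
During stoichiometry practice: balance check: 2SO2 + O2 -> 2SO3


Equation: 2SO2 + O2 -> 2SO3
Check atoms: O: 6=6, S: 2=2
Balanced

Yes, balanced


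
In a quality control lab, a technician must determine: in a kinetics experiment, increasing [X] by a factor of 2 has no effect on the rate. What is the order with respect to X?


rate ∝ [X]^n
rate ∝ [X]^0
Order in X: 0

0


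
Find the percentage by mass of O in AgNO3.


M(AgNO3) = 1×107.87 + 1×14.01 + 3×16.0 = 169.88 g/mol
Mass of O = 3 × 16.0 = 48.00 g/mol
% O = 48.00/169.88 × 100 = 28.26%

28.26%


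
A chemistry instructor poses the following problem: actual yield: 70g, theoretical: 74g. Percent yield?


% yield = actual/theoretical × 100
= 70/74 × 100
= 94.59%

94.59%


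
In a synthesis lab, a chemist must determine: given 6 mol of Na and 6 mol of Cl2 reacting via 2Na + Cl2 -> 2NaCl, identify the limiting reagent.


Mole ratio available / coefficient:
  Na: 6/2 = 3.000
  Cl2: 6/1 = 6.000
Smaller ratio is limiting.

Na


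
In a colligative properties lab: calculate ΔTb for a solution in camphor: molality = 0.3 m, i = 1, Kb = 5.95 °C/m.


ΔTb = Kb × m × i
= 5.95 × 0.3 × 1
= 1.785 °C

1.785 °C


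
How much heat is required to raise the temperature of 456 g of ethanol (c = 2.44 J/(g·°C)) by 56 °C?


q = mcΔT = 456 × 2.44 × 56
= 62307.84 J

62307.84 J


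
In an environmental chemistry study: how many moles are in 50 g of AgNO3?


M(AgNO3) = 169.88 g/mol
n = mass/M = 50/169.88 = 0.2943 mol

0.2943 mol


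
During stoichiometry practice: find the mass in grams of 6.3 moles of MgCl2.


M(MgCl2) = 95.21 g/mol
mass = n × M = 6.3 × 95.21 = 599.82 g

599.82 g


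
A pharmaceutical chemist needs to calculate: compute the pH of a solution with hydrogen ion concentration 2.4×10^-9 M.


pH = -log10([H+]) = -log10(2.4×10^-9)
= 9 - log10(2.4)
= 9 - 0.38
= 8.62

8.62


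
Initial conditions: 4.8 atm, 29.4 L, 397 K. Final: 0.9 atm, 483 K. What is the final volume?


P1V1/T1 = P2V2/T2
V2 = P1V1T2/(T1P2)
= 4.8×29.4×483/(397×0.9)
= 190.767 L

190.767 L


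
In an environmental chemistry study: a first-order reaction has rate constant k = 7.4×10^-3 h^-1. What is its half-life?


t½ = ln2/k = 0.693147/(7.4×10^-3 h^-1)
= 93.67 h

93.67 h


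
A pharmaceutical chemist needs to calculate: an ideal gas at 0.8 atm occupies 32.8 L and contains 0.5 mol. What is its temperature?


PV = nRT  (R = 0.08206 L·atm/(mol·K))
T = PV/(nR) = 0.8×32.8/(0.5×0.08206)
= 26.24/0.041030
= 639.53 K

639.53 K


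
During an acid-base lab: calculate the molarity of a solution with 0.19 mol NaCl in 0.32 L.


M = n/V = 0.19/0.32 = 0.594 mol/L

0.594 M


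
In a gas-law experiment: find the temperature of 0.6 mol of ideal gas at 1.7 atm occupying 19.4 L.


PV = nRT  (R = 0.08206 L·atm/(mol·K))
T = PV/(nR) = 1.7×19.4/(0.6×0.08206)
= 32.98/0.049236
= 669.84 K

669.84 K


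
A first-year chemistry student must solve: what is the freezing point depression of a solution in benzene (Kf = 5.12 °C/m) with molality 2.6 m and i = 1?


ΔTf = Kf × m × i
= 5.12 × 2.6 × 1
= 13.312 °C

13.312 °C


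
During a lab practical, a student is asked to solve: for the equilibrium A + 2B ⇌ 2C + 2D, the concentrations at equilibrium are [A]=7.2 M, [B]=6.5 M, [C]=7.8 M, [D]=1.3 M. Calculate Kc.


Kc = [C]^2[D]^2/([A][B]^2)
= (7.8^2 × 1.3^2)/(7.2^1 × 6.5^2)
= 102.8196/304.2
= 0.3380

0.3380


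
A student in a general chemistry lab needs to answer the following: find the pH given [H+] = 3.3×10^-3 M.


pH = -log10([H+]) = -log10(3.3×10^-3)
= 3 - log10(3.3)
= 3 - 0.52
= 2.48

2.48


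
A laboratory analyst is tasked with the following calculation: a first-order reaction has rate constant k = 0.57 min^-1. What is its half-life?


t½ = ln2/k = 0.693147/(0.57 min^-1)
= 1.216 min

1.216 min


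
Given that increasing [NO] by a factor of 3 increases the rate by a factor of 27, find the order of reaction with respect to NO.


rate ∝ [NO]^n
3^n = 27 → n = 3
Order in NO: 3

3


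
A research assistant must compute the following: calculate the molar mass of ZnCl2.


M(ZnCl2) = 1×65.38 + 2×35.45
= 65.38 + 70.9
= 136.28 g/mol

136.28 g/mol


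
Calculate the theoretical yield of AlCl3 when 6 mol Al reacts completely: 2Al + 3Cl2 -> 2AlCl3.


Mole ratio AlCl3:Al = 2:2
n(AlCl3) = 6 × 2/2 = 6.000 mol
mass = 6.000 × 133.33 = 799.98 g

799.98 g


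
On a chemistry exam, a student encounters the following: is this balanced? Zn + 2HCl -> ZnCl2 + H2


Equation: Zn + 2HCl -> ZnCl2 + H2
Check atoms: Cl: 2=2, H: 2=2, Zn: 1=1
Balanced

Yes, balanced


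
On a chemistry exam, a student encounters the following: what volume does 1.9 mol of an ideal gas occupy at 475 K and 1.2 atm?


PV = nRT  (R = 0.08206 L·atm/(mol·K))
V = nRT/P = 1.9×0.08206×475/1.2
= 61.716 L

61.716 L


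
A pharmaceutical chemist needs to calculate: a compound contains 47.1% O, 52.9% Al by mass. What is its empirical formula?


Assume 100 g sample. Moles of each element:
  O: 47.1/16.0 = 2.944 mol
  Al: 52.9/26.98 = 1.961 mol
Divide by smallest (1.961):
  O: 2.944/1.961 = 1.5
  Al: 1.961/1.961 = 1.0
Multiply all ratios by 2 to obtain whole numbers.
Empirical formula: Al2O3

Al2O3


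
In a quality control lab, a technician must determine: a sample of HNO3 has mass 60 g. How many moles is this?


M(HNO3) = 63.02 g/mol
n = mass/M = 60/63.02 = 0.9521 mol

0.9521 mol


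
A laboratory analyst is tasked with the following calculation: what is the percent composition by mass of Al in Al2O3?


M(Al2O3) = 2×26.98 + 3×16.0 = 101.96 g/mol
Mass of Al = 2 × 26.98 = 53.96 g/mol
% Al = 53.96/101.96 × 100 = 52.92%

52.92%


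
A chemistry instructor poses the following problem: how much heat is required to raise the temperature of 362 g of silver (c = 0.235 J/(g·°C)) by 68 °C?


q = mcΔT = 362 × 0.235 × 68
= 5784.76 J

5784.76 J


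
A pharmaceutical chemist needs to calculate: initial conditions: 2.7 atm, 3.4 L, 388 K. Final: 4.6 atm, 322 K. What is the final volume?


P1V1/T1 = P2V2/T2
V2 = P1V1T2/(T1P2)
= 2.7×3.4×322/(388×4.6)
= 1.656 L

1.656 L


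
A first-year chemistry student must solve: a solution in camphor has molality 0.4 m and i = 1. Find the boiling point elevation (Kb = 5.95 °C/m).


ΔTb = Kb × m × i
= 5.95 × 0.4 × 1
= 2.38 °C

2.38 °C


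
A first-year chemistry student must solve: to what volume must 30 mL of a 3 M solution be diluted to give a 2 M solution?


C1V1 = C2V2
3 × 30 = 2 × V2
V2 = 90/2 = 45.0 mL

45.0 mL


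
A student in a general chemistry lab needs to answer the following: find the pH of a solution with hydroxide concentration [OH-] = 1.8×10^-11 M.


pOH = -log10([OH-]) = -log10(1.8×10^-11)
= 11 - log10(1.8) = 10.74
pH = 14 - pOH = 14 - 10.74 = 3.26

3.26


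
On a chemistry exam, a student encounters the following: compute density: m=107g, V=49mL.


ρ = mass/volume
= 107/49
= 2.184 g/mL

2.184 g/mL


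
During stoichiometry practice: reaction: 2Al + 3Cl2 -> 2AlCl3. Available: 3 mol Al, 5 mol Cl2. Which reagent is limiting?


Mole ratio available / coefficient:
  Al: 3/2 = 1.500
  Cl2: 5/3 = 1.667
Smaller ratio is limiting.

Al


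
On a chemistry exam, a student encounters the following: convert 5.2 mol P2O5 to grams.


M(P2O5) = 141.94 g/mol
mass = n × M = 5.2 × 141.94 = 738.09 g

738.09 g


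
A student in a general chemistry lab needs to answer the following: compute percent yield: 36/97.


% yield = actual/theoretical × 100
= 36/97 × 100
= 37.11%

37.11%


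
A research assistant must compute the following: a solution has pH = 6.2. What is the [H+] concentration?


[H+] = 10^(-pH) = 10^(-6.2)
= 6.31×10^-7 M

6.31×10^-7 M


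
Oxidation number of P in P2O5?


2x + 5(-2) = 0, so x = +5
Oxidation number: +5

+5


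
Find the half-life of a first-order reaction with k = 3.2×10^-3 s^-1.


t½ = ln2/k = 0.693147/(3.2×10^-3 s^-1)
= 216.6 s

216.6 s


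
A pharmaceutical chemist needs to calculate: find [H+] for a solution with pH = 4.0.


[H+] = 10^(-pH) = 10^(-4.0)
= 1.0×10^-4 M

1.0×10^-4 M


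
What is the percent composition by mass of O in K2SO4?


M(K2SO4) = 2×39.1 + 1×32.07 + 4×16.0 = 174.27 g/mol
Mass of O = 4 × 16.0 = 64.00 g/mol
% O = 64.00/174.27 × 100 = 36.72%

36.72%


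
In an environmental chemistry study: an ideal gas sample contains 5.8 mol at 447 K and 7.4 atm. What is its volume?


PV = nRT  (R = 0.08206 L·atm/(mol·K))
V = nRT/P = 5.8×0.08206×447/7.4
= 28.75 L

28.75 L


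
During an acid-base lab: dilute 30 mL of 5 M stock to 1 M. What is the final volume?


C1V1 = C2V2
5 × 30 = 1 × V2
V2 = 150/1 = 150.0 mL

150.0 mL


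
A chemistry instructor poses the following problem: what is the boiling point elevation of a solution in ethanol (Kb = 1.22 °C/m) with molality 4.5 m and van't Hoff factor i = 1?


ΔTb = Kb × m × i
= 1.22 × 4.5 × 1
= 5.49 °C

5.49 °C


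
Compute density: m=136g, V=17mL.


ρ = mass/volume
= 136/17
= 8.0 g/mL

8.0 g/mL


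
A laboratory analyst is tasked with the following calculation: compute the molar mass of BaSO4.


M(BaSO4) = 1×137.33 + 1×32.07 + 4×16.0
= 137.33 + 32.07 + 64.0
= 233.4 g/mol

233.4 g/mol


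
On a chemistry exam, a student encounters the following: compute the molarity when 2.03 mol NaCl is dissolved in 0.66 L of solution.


M = n/V = 2.03/0.66 = 3.076 mol/L

3.076 M


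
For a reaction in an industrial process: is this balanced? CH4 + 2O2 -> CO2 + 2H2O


Equation: CH4 + 2O2 -> CO2 + 2H2O
Check atoms: C: 1=1, H: 4=4, O: 4=4
Balanced

Yes, balanced


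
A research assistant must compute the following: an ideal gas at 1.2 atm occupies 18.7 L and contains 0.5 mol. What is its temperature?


PV = nRT  (R = 0.08206 L·atm/(mol·K))
T = PV/(nR) = 1.2×18.7/(0.5×0.08206)
= 22.44/0.041030
= 546.92 K

546.92 K


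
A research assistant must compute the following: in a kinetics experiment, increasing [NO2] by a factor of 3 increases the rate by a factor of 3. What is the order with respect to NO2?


rate ∝ [NO2]^n
3^n = 3 → n = 1
Order in NO2: 1

1


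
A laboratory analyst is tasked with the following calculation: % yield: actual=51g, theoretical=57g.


% yield = actual/theoretical × 100
= 51/57 × 100
= 89.47%

89.47%


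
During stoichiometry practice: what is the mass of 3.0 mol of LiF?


M(LiF) = 25.94 g/mol
mass = n × M = 3.0 × 25.94 = 77.82 g

77.82 g


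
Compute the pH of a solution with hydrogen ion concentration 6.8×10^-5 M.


pH = -log10([H+]) = -log10(6.8×10^-5)
= 5 - log10(6.8)
= 5 - 0.83
= 4.17

4.17


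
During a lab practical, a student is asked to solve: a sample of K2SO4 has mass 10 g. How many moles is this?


M(K2SO4) = 174.27 g/mol
n = mass/M = 10/174.27 = 0.0574 mol

0.0574 mol


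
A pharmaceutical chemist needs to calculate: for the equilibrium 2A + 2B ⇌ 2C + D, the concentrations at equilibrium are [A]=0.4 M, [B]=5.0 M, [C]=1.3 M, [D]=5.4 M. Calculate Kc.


Kc = [C]^2[D]/([A]^2[B]^2)
= (1.3^2 × 5.4^1)/(0.4^2 × 5.0^2)
= 9.126/4
= 2.282

2.282


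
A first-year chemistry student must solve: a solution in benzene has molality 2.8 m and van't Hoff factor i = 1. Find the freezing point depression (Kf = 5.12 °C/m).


ΔTf = Kf × m × i
= 5.12 × 2.8 × 1
= 14.336 °C

14.336 °C


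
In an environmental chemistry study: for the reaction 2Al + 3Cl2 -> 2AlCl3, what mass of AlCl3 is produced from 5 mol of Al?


Mole ratio AlCl3:Al = 2:2
n(AlCl3) = 5 × 2/2 = 5.000 mol
mass = 5.000 × 133.33 = 666.65 g

666.65 g


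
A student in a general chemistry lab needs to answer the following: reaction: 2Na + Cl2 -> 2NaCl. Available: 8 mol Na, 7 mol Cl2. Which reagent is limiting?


Mole ratio available / coefficient:
  Na: 8/2 = 4.000
  Cl2: 7/1 = 7.000
Smaller ratio is limiting.

Na


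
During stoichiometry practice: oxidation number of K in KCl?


Group 1 metal: +1
Oxidation number: +1

+1


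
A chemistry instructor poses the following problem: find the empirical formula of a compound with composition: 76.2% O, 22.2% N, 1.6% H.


Assume 100 g sample. Moles of each element:
  O: 76.2/16.0 = 4.763 mol
  N: 22.2/14.01 = 1.585 mol
  H: 1.6/1.008 = 1.587 mol
Divide by smallest (1.585):
  O: 4.763/1.585 = 3.01
  N: 1.585/1.585 = 1.0
  H: 1.587/1.585 = 1.0
Empirical formula: HNO3

HNO3


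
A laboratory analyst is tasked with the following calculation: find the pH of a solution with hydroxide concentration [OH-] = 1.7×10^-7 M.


pOH = -log10([OH-]) = -log10(1.7×10^-7)
= 7 - log10(1.7) = 6.77
pH = 14 - pOH = 14 - 6.77 = 7.23

7.23


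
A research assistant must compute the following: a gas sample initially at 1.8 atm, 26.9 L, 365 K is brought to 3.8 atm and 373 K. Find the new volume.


P1V1/T1 = P2V2/T2
V2 = P1V1T2/(T1P2)
= 1.8×26.9×373/(365×3.8)
= 13.021 L

13.021 L


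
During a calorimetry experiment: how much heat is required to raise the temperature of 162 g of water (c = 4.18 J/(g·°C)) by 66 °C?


q = mcΔT = 162 × 4.18 × 66
= 44692.56 J

44692.56 J


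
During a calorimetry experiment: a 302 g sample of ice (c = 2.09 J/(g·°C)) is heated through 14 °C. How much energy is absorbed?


q = mcΔT = 302 × 2.09 × 14
= 8836.52 J

8836.52 J


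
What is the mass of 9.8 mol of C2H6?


M(C2H6) = 30.07 g/mol
mass = n × M = 9.8 × 30.07 = 294.69 g

294.69 g


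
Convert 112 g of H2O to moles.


M(H2O) = 18.02 g/mol
n = mass/M = 112/18.02 = 6.2153 mol

6.2153 mol


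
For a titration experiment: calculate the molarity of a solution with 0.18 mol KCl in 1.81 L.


M = n/V = 0.18/1.81 = 0.099 mol/L

0.099 M


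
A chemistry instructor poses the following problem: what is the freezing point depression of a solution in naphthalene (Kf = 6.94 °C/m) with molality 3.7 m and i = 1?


ΔTf = Kf × m × i
= 6.94 × 3.7 × 1
= 25.678 °C

25.678 °C


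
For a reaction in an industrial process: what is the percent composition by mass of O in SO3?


M(SO3) = 1×32.07 + 3×16.0 = 80.07 g/mol
Mass of O = 3 × 16.0 = 48.00 g/mol
% O = 48.00/80.07 × 100 = 59.95%

59.95%


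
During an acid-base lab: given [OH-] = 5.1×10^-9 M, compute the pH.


pOH = -log10([OH-]) = -log10(5.1×10^-9)
= 9 - log10(5.1) = 8.29
pH = 14 - pOH = 14 - 8.29 = 5.71

5.71


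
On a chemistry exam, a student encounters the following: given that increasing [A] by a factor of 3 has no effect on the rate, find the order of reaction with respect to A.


rate ∝ [A]^n
rate ∝ [A]^0
Order in A: 0

0


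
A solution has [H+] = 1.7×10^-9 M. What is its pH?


pH = -log10([H+]) = -log10(1.7×10^-9)
= 9 - log10(1.7)
= 9 - 0.23
= 8.77

8.77


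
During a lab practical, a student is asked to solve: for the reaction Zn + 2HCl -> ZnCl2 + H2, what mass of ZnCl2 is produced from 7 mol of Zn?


Mole ratio ZnCl2:Zn = 1:1
n(ZnCl2) = 7 × 1/1 = 7.000 mol
mass = 7.000 × 136.28 = 953.96 g

953.96 g


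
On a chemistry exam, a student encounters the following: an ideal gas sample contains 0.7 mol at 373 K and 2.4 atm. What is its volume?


PV = nRT  (R = 0.08206 L·atm/(mol·K))
V = nRT/P = 0.7×0.08206×373/2.4
= 8.927 L

8.927 L


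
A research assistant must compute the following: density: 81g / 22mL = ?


ρ = mass/volume
= 81/22
= 3.682 g/mL

3.682 g/mL


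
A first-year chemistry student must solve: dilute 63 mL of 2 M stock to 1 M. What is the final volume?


C1V1 = C2V2
2 × 63 = 1 × V2
V2 = 126/1 = 126.0 mL

126.0 mL


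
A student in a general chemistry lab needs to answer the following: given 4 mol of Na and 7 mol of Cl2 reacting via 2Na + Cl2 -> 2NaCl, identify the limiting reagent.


Mole ratio available / coefficient:
  Na: 4/2 = 2.000
  Cl2: 7/1 = 7.000
Smaller ratio is limiting.

Na


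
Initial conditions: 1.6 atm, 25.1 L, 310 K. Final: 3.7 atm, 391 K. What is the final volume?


P1V1/T1 = P2V2/T2
V2 = P1V1T2/(T1P2)
= 1.6×25.1×391/(310×3.7)
= 13.69 L

13.69 L


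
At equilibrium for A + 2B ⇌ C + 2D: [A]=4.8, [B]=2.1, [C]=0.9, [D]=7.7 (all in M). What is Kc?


Kc = [C][D]^2/([A][B]^2)
= (0.9^1 × 7.7^2)/(4.8^1 × 2.1^2)
= 53.361/21.168
= 2.521

2.521


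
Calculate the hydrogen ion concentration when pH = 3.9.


[H+] = 10^(-pH) = 10^(-3.9)
= 1.26×10^-4 M

1.26×10^-4 M


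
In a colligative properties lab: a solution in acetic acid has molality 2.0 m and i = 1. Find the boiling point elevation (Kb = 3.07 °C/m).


ΔTb = Kb × m × i
= 3.07 × 2.0 × 1
= 6.14 °C

6.14 °C


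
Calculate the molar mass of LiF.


M(LiF) = 1×6.94 + 1×19.0
= 6.94 + 19.0
= 25.94 g/mol

25.94 g/mol


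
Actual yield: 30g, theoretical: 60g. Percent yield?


% yield = actual/theoretical × 100
= 30/60 × 100
= 50.0%

50.0%


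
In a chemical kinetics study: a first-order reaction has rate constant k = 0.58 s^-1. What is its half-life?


t½ = ln2/k = 0.693147/(0.58 s^-1)
= 1.195 s

1.195 s


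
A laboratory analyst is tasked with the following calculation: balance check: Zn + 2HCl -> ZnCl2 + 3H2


Equation: Zn + 2HCl -> ZnCl2 + 3H2
Check atoms: Cl: 2=2, H: 2≠6, Zn: 1=1
Not balanced

No, not balanced


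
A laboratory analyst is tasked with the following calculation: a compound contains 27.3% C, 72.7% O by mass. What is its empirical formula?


Assume 100 g sample. Moles of each element:
  C: 27.3/12.01 = 2.273 mol
  O: 72.7/16.0 = 4.544 mol
Divide by smallest (2.273):
  C: 2.273/2.273 = 1.0
  O: 4.544/2.273 = 2.0
Empirical formula: CO2

CO2


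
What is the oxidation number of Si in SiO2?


x + 2(-2) = 0, so x = +4
Oxidation number: +4

+4


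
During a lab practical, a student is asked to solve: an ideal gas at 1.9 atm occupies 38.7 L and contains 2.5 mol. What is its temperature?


PV = nRT  (R = 0.08206 L·atm/(mol·K))
T = PV/(nR) = 1.9×38.7/(2.5×0.08206)
= 73.53/0.205150
= 358.42 K

358.42 K


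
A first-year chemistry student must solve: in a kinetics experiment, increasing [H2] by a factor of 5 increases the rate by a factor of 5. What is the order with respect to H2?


rate ∝ [H2]^n
5^n = 5 → n = 1
Order in H2: 1

1


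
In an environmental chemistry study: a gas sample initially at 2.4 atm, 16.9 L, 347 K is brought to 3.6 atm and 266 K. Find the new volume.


P1V1/T1 = P2V2/T2
V2 = P1V1T2/(T1P2)
= 2.4×16.9×266/(347×3.6)
= 8.637 L

8.637 L


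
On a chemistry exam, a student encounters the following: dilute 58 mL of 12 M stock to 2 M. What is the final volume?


C1V1 = C2V2
12 × 58 = 2 × V2
V2 = 696/2 = 348.0 mL

348.0 mL


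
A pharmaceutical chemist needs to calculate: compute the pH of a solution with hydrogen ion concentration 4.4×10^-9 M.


pH = -log10([H+]) = -log10(4.4×10^-9)
= 9 - log10(4.4)
= 9 - 0.64
= 8.36

8.36


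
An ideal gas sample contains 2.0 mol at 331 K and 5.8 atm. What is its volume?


PV = nRT  (R = 0.08206 L·atm/(mol·K))
V = nRT/P = 2.0×0.08206×331/5.8
= 9.366 L

9.366 L


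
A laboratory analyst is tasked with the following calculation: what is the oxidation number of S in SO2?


x + 2(-2) = 0, so x = +4
Oxidation number: +4

+4


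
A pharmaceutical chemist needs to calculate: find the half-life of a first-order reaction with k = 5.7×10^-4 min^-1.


t½ = ln2/k = 0.693147/(5.7×10^-4 min^-1)
= 1216 min

1216 min


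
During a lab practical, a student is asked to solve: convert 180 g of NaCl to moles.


M(NaCl) = 58.44 g/mol
n = mass/M = 180/58.44 = 3.0801 mol

3.0801 mol


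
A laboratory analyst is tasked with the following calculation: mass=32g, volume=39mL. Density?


ρ = mass/volume
= 32/39
= 0.821 g/mL

0.821 g/mL


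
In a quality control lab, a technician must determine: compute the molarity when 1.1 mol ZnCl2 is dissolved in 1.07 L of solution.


M = n/V = 1.1/1.07 = 1.028 mol/L

1.028 M


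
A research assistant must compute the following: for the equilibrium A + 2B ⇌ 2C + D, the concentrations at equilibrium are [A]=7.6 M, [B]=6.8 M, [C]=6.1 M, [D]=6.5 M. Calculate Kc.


Kc = [C]^2[D]/([A][B]^2)
= (6.1^2 × 6.5^1)/(7.6^1 × 6.8^2)
= 241.865/351.424
= 0.6882

0.6882


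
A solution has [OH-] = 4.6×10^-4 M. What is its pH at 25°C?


pOH = -log10([OH-]) = -log10(4.6×10^-4)
= 4 - log10(4.6) = 3.34
pH = 14 - pOH = 14 - 3.34 = 10.66

10.66


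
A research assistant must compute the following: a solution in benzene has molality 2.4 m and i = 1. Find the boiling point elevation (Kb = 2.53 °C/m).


ΔTb = Kb × m × i
= 2.53 × 2.4 × 1
= 6.072 °C

6.072 °C


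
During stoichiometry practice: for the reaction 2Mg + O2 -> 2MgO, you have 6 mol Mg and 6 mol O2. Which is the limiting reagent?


Mole ratio available / coefficient:
  Mg: 6/2 = 3.000
  O2: 6/1 = 6.000
Smaller ratio is limiting.

Mg


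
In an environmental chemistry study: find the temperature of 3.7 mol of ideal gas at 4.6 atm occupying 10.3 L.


PV = nRT  (R = 0.08206 L·atm/(mol·K))
T = PV/(nR) = 4.6×10.3/(3.7×0.08206)
= 47.38/0.303622
= 156.05 K

156.05 K
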